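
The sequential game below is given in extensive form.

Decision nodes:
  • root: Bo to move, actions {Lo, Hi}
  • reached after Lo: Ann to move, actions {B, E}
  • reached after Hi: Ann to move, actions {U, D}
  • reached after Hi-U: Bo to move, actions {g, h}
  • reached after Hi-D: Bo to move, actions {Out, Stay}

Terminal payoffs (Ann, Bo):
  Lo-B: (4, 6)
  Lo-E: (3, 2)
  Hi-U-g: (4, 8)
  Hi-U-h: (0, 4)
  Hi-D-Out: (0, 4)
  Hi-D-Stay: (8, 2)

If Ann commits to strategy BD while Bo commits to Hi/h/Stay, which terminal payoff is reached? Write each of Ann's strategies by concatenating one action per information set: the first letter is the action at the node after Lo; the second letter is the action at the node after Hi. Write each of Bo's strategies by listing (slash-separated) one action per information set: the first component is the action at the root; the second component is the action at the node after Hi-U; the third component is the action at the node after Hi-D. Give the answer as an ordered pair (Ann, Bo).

Trace the play path from the root:
  Bo plays Hi
  Ann plays D at [Hi]
  Bo plays Stay at [Hi-D]
→ terminal payoff (8, 2).
(Ann's choice at the node after Lo is never reached on this path, so it doesn't affect the outcome.)

(8, 2)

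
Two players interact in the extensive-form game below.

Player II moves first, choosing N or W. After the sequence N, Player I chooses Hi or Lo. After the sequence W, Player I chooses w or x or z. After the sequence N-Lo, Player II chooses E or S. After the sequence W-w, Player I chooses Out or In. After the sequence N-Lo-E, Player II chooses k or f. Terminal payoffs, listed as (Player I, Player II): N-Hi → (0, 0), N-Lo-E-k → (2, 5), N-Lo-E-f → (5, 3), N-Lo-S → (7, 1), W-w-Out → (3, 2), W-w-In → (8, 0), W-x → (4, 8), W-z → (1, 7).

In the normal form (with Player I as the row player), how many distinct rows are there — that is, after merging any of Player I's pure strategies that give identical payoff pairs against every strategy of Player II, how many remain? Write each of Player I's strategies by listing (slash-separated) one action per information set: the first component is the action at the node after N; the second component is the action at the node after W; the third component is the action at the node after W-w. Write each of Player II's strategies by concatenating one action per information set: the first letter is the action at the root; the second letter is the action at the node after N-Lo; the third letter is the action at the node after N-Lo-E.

8

Player I has 12 pure strategies: Hi/w/Out, Hi/w/In, Hi/x/Out, Hi/x/In, Hi/z/Out, Hi/z/In, Lo/w/Out, Lo/w/In, Lo/x/Out, Lo/x/In, Lo/z/Out, Lo/z/In. Columns: NEk, NEf, NSk, NSf, WEk, WEf, WSk, WSf.
{Hi/w/Out} → row (0,0) (0,0) (0,0) (0,0) (3,2) (3,2) (3,2) (3,2)
{Hi/w/In} → row (0,0) (0,0) (0,0) (0,0) (8,0) (8,0) (8,0) (8,0)
{Hi/x/Out, Hi/x/In} → row (0,0) (0,0) (0,0) (0,0) (4,8) (4,8) (4,8) (4,8)
{Hi/z/Out, Hi/z/In} → row (0,0) (0,0) (0,0) (0,0) (1,7) (1,7) (1,7) (1,7)
{Lo/w/Out} → row (2,5) (5,3) (7,1) (7,1) (3,2) (3,2) (3,2) (3,2)
{Lo/w/In} → row (2,5) (5,3) (7,1) (7,1) (8,0) (8,0) (8,0) (8,0)
{Lo/x/Out, Lo/x/In} → row (2,5) (5,3) (7,1) (7,1) (4,8) (4,8) (4,8) (4,8)
{Lo/z/Out, Lo/z/In} → row (2,5) (5,3) (7,1) (7,1) (1,7) (1,7) (1,7) (1,7)
That's 8 distinct rows out of 12 strategies.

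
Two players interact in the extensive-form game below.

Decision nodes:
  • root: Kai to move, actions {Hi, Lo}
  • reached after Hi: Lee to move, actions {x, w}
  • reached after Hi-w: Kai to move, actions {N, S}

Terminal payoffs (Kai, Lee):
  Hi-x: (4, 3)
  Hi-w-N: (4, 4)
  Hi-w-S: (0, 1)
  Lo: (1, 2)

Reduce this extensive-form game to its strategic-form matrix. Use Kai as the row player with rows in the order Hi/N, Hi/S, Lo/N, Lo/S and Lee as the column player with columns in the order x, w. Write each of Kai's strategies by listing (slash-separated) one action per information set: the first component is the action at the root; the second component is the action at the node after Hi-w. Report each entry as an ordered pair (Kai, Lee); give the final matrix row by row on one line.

Hi/N: (4,3) (4,4) | Hi/S: (4,3) (0,1) | Lo/N: (1,2) (1,2) | Lo/S: (1,2) (1,2)

            x        w
Hi/N    (4,3)    (4,4)
Hi/S    (4,3)    (0,1)
Lo/N    (1,2)    (1,2)
Lo/S    (1,2)    (1,2)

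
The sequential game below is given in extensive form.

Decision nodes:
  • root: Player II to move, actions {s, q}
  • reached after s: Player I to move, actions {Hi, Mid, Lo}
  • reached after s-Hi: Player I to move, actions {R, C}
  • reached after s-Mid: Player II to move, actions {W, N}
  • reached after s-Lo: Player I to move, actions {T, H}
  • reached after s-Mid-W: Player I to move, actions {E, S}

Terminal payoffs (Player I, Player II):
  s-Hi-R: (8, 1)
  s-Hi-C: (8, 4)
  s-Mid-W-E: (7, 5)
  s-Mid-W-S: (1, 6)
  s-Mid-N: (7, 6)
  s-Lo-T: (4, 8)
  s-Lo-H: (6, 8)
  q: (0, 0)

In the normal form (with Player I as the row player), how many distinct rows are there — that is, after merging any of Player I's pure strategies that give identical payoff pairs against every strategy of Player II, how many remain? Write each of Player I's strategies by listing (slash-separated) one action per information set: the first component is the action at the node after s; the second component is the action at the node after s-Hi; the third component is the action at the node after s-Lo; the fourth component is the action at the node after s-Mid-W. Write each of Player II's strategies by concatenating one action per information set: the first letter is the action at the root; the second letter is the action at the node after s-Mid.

Player I has 24 pure strategies: Hi/R/T/E, Hi/R/T/S, Hi/R/H/E, Hi/R/H/S, Hi/C/T/E, Hi/C/T/S, Hi/C/H/E, Hi/C/H/S, Mid/R/T/E, Mid/R/T/S, Mid/R/H/E, Mid/R/H/S, Mid/C/T/E, Mid/C/T/S, Mid/C/H/E, Mid/C/H/S, Lo/R/T/E, Lo/R/T/S, Lo/R/H/E, Lo/R/H/S, Lo/C/T/E, Lo/C/T/S, Lo/C/H/E, Lo/C/H/S. Columns: sW, sN, qW, qN.
{Hi/R/T/E, Hi/R/T/S, Hi/R/H/E, Hi/R/H/S} → row (8,1) (8,1) (0,0) (0,0)
{Hi/C/T/E, Hi/C/T/S, Hi/C/H/E, Hi/C/H/S} → row (8,4) (8,4) (0,0) (0,0)
{Mid/R/T/E, Mid/R/H/E, Mid/C/T/E, Mid/C/H/E} → row (7,5) (7,6) (0,0) (0,0)
{Mid/R/T/S, Mid/R/H/S, Mid/C/T/S, Mid/C/H/S} → row (1,6) (7,6) (0,0) (0,0)
{Lo/R/T/E, Lo/R/T/S, Lo/C/T/E, Lo/C/T/S} → row (4,8) (4,8) (0,0) (0,0)
{Lo/R/H/E, Lo/R/H/S, Lo/C/H/E, Lo/C/H/S} → row (6,8) (6,8) (0,0) (0,0)
That's 6 distinct rows out of 24 strategies.

6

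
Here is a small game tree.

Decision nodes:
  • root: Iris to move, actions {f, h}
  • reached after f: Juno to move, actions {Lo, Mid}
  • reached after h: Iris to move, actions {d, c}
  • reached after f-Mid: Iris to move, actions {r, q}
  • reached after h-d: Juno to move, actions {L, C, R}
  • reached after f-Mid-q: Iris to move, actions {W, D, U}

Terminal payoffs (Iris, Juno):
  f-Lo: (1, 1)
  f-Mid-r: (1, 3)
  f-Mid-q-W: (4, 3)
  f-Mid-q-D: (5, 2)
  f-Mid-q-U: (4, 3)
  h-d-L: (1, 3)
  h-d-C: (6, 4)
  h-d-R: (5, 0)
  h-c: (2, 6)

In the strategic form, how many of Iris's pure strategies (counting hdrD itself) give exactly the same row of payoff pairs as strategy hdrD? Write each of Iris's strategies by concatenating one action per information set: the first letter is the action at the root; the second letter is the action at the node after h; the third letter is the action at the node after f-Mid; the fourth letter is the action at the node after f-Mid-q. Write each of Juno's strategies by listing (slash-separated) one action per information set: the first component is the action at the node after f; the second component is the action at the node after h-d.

Row for hdrD (columns Lo/L, Lo/C, Lo/R, Mid/L, Mid/C, Mid/R): (1,3) (6,4) (5,0) (1,3) (6,4) (5,0).
Under hdrD, Iris's choice at the node after f-Mid and at the node after f-Mid-q can never be reached regardless of what Juno does, so varying those choices leaves every outcome unchanged.
Holding the reachable choices fixed and varying the unreachable ones freely already gives 2 × 3 = 6 equivalent strategies.
No other strategy reproduces this row, so those 6 are the full class: hdrW, hdrD, hdrU, hdqW, hdqD, hdqU.

6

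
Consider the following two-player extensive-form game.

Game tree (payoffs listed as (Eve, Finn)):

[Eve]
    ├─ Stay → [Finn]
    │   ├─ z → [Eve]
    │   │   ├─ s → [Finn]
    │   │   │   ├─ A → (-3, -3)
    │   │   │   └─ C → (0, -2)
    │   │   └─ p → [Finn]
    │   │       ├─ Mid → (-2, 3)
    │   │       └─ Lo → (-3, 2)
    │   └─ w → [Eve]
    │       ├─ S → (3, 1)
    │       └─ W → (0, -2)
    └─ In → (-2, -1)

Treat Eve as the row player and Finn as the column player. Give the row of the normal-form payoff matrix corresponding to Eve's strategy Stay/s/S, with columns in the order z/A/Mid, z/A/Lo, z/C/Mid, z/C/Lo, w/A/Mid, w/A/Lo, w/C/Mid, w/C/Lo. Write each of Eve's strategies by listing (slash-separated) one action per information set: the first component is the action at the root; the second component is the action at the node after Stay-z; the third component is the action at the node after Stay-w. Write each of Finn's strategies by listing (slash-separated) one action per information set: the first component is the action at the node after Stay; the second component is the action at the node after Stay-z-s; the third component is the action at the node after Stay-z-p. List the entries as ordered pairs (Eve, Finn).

vs z/A/Mid: Eve plays Stay → Finn plays z at [Stay] → Eve plays s at [Stay-z] → Finn plays A at [Stay-z-s] → (-3, -3)
vs z/A/Lo: Eve plays Stay → Finn plays z at [Stay] → Eve plays s at [Stay-z] → Finn plays A at [Stay-z-s] → (-3, -3)
vs z/C/Mid: Eve plays Stay → Finn plays z at [Stay] → Eve plays s at [Stay-z] → Finn plays C at [Stay-z-s] → (0, -2)
vs z/C/Lo: Eve plays Stay → Finn plays z at [Stay] → Eve plays s at [Stay-z] → Finn plays C at [Stay-z-s] → (0, -2)
vs w/A/Mid: Eve plays Stay → Finn plays w at [Stay] → Eve plays S at [Stay-w] → (3, 1)
vs w/A/Lo: Eve plays Stay → Finn plays w at [Stay] → Eve plays S at [Stay-w] → (3, 1)
vs w/C/Mid: Eve plays Stay → Finn plays w at [Stay] → Eve plays S at [Stay-w] → (3, 1)
vs w/C/Lo: Eve plays Stay → Finn plays w at [Stay] → Eve plays S at [Stay-w] → (3, 1)

(-3,-3) (-3,-3) (0,-2) (0,-2) (3,1) (3,1) (3,1) (3,1)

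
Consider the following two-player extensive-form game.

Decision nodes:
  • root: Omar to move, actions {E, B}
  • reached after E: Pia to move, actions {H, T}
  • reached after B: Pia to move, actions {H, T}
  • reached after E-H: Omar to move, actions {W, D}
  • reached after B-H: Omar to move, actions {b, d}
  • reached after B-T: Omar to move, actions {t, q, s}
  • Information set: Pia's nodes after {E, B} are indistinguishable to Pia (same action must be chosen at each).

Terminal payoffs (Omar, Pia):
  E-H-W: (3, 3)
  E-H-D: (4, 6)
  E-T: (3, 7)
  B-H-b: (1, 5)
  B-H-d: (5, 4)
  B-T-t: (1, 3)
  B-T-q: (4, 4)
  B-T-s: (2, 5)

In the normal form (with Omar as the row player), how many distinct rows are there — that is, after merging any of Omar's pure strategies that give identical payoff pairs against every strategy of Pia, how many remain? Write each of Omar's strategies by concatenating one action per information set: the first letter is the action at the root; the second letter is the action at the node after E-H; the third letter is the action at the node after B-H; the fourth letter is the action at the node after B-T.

Omar has 24 pure strategies: EWbt, EWbq, EWbs, EWdt, EWdq, EWds, EDbt, EDbq, EDbs, EDdt, EDdq, EDds, BWbt, BWbq, BWbs, BWdt, BWdq, BWds, BDbt, BDbq, BDbs, BDdt, BDdq, BDds. Columns: H, T.
{EWbt, EWbq, EWbs, EWdt, EWdq, EWds} → row (3,3) (3,7)
{EDbt, EDbq, EDbs, EDdt, EDdq, EDds} → row (4,6) (3,7)
{BWbt, BDbt} → row (1,5) (1,3)
{BWbq, BDbq} → row (1,5) (4,4)
{BWbs, BDbs} → row (1,5) (2,5)
{BWdt, BDdt} → row (5,4) (1,3)
{BWdq, BDdq} → row (5,4) (4,4)
{BWds, BDds} → row (5,4) (2,5)
That's 8 distinct rows out of 24 strategies.

8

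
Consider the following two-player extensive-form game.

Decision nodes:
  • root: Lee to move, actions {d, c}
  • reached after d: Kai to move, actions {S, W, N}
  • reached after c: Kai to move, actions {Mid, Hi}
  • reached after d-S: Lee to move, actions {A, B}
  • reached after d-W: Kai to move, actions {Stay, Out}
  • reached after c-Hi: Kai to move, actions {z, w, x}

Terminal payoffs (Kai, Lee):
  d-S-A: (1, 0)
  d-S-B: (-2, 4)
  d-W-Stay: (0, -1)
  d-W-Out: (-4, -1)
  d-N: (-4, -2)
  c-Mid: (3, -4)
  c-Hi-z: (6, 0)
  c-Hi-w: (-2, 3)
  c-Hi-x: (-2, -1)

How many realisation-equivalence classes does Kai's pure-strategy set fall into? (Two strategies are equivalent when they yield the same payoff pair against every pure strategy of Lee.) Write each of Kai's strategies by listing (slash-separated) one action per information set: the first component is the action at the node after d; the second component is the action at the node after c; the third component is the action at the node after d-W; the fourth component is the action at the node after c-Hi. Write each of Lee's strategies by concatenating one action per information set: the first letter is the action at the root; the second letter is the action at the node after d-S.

16

Kai has 36 pure strategies: S/Mid/Stay/z, S/Mid/Stay/w, S/Mid/Stay/x, S/Mid/Out/z, S/Mid/Out/w, S/Mid/Out/x, S/Hi/Stay/z, S/Hi/Stay/w, S/Hi/Stay/x, S/Hi/Out/z, S/Hi/Out/w, S/Hi/Out/x, W/Mid/Stay/z, W/Mid/Stay/w, W/Mid/Stay/x, W/Mid/Out/z, W/Mid/Out/w, W/Mid/Out/x, W/Hi/Stay/z, W/Hi/Stay/w, W/Hi/Stay/x, W/Hi/Out/z, W/Hi/Out/w, W/Hi/Out/x, N/Mid/Stay/z, N/Mid/Stay/w, N/Mid/Stay/x, N/Mid/Out/z, N/Mid/Out/w, N/Mid/Out/x, N/Hi/Stay/z, N/Hi/Stay/w, N/Hi/Stay/x, N/Hi/Out/z, N/Hi/Out/w, N/Hi/Out/x. Columns: dA, dB, cA, cB.
{S/Mid/Stay/z, S/Mid/Stay/w, S/Mid/Stay/x, S/Mid/Out/z, S/Mid/Out/w, S/Mid/Out/x} → row (1,0) (-2,4) (3,-4) (3,-4)
{S/Hi/Stay/z, S/Hi/Out/z} → row (1,0) (-2,4) (6,0) (6,0)
{S/Hi/Stay/w, S/Hi/Out/w} → row (1,0) (-2,4) (-2,3) (-2,3)
{S/Hi/Stay/x, S/Hi/Out/x} → row (1,0) (-2,4) (-2,-1) (-2,-1)
{W/Mid/Stay/z, W/Mid/Stay/w, W/Mid/Stay/x} → row (0,-1) (0,-1) (3,-4) (3,-4)
{W/Mid/Out/z, W/Mid/Out/w, W/Mid/Out/x} → row (-4,-1) (-4,-1) (3,-4) (3,-4)
{W/Hi/Stay/z} → row (0,-1) (0,-1) (6,0) (6,0)
{W/Hi/Stay/w} → row (0,-1) (0,-1) (-2,3) (-2,3)
{W/Hi/Stay/x} → row (0,-1) (0,-1) (-2,-1) (-2,-1)
{W/Hi/Out/z} → row (-4,-1) (-4,-1) (6,0) (6,0)
{W/Hi/Out/w} → row (-4,-1) (-4,-1) (-2,3) (-2,3)
{W/Hi/Out/x} → row (-4,-1) (-4,-1) (-2,-1) (-2,-1)
{N/Mid/Stay/z, N/Mid/Stay/w, N/Mid/Stay/x, N/Mid/Out/z, N/Mid/Out/w, N/Mid/Out/x} → row (-4,-2) (-4,-2) (3,-4) (3,-4)
{N/Hi/Stay/z, N/Hi/Out/z} → row (-4,-2) (-4,-2) (6,0) (6,0)
{N/Hi/Stay/w, N/Hi/Out/w} → row (-4,-2) (-4,-2) (-2,3) (-2,3)
{N/Hi/Stay/x, N/Hi/Out/x} → row (-4,-2) (-4,-2) (-2,-1) (-2,-1)
That's 16 distinct rows out of 36 strategies.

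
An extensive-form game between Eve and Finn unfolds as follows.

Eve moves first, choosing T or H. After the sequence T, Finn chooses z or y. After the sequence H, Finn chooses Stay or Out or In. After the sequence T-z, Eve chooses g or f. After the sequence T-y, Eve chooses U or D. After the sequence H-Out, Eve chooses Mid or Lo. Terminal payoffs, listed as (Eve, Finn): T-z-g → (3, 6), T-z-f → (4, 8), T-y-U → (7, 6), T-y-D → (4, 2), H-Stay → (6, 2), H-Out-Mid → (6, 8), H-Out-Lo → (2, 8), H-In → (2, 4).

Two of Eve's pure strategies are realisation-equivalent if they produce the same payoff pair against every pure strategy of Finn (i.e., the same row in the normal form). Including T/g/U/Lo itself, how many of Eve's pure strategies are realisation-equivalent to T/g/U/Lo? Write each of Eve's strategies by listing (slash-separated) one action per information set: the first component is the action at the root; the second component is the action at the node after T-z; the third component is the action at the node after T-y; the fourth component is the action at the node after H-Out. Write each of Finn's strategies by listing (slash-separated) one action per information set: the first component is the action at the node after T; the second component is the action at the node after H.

Row for T/g/U/Lo (columns z/Stay, z/Out, z/In, y/Stay, y/Out, y/In): (3,6) (3,6) (3,6) (7,6) (7,6) (7,6).
Under T/g/U/Lo, Eve's choice at the node after H-Out can never be reached regardless of what Finn does, so varying those choices leaves every outcome unchanged.
Holding the reachable choices fixed and varying the unreachable one freely already gives 2 equivalent strategies.
No other strategy reproduces this row, so those 2 are the full class: T/g/U/Mid, T/g/U/Lo.

2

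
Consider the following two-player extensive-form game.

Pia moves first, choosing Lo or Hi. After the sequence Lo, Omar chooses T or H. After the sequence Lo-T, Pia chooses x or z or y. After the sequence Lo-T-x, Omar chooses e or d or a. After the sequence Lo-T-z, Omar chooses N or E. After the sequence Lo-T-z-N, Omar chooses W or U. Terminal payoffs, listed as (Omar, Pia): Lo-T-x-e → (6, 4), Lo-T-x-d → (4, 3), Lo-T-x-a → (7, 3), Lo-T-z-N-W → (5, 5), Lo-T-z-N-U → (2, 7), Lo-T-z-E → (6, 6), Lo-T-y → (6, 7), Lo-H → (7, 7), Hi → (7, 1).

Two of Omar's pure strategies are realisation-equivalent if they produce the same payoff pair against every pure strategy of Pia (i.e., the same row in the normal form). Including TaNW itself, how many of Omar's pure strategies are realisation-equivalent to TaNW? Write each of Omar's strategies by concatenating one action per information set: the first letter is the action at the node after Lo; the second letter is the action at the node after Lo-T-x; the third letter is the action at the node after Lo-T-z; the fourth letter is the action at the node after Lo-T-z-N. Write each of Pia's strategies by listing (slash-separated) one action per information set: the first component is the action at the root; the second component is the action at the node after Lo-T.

1

Row for TaNW (columns Lo/x, Lo/z, Lo/y, Hi/x, Hi/z, Hi/y): (7,3) (5,5) (6,7) (7,1) (7,1) (7,1).
Every one of Omar's information sets is on the play path for some reply by Pia when Omar follows TaNW.
Changing the action at any of them therefore changes at least one column, so only TaNW itself gives this row.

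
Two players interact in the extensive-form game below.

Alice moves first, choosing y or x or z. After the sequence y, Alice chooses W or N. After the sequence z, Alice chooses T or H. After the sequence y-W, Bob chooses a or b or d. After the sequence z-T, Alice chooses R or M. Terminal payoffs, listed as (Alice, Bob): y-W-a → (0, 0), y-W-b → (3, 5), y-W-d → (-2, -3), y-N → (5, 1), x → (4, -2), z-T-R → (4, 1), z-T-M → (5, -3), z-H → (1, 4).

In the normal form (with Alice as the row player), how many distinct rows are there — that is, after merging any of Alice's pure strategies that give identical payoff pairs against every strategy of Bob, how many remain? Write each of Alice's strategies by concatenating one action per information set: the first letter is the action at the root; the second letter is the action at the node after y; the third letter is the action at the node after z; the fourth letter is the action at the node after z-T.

Alice has 24 pure strategies: yWTR, yWTM, yWHR, yWHM, yNTR, yNTM, yNHR, yNHM, xWTR, xWTM, xWHR, xWHM, xNTR, xNTM, xNHR, xNHM, zWTR, zWTM, zWHR, zWHM, zNTR, zNTM, zNHR, zNHM. Columns: a, b, d.
{yWTR, yWTM, yWHR, yWHM} → row (0,0) (3,5) (-2,-3)
{yNTR, yNTM, yNHR, yNHM} → row (5,1) (5,1) (5,1)
{xWTR, xWTM, xWHR, xWHM, xNTR, xNTM, xNHR, xNHM} → row (4,-2) (4,-2) (4,-2)
{zWTR, zNTR} → row (4,1) (4,1) (4,1)
{zWTM, zNTM} → row (5,-3) (5,-3) (5,-3)
{zWHR, zWHM, zNHR, zNHM} → row (1,4) (1,4) (1,4)
That's 6 distinct rows out of 24 strategies.

6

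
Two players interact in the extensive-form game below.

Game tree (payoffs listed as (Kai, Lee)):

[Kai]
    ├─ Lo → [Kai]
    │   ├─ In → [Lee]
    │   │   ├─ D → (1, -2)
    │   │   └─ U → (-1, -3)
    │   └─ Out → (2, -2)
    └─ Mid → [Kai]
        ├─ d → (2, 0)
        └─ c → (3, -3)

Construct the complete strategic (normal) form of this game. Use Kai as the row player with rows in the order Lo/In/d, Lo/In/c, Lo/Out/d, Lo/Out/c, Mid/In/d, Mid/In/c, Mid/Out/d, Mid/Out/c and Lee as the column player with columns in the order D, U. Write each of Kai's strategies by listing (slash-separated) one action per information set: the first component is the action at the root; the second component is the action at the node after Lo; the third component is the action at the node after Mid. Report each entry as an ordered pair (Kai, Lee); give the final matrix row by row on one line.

                 D        U
  Lo/In/d   (1,-2)  (-1,-3)
  Lo/In/c   (1,-2)  (-1,-3)
 Lo/Out/d   (2,-2)   (2,-2)
 Lo/Out/c   (2,-2)   (2,-2)
 Mid/In/d    (2,0)    (2,0)
 Mid/In/c   (3,-3)   (3,-3)
Mid/Out/d    (2,0)    (2,0)
Mid/Out/c   (3,-3)   (3,-3)

Lo/In/d: (1,-2) (-1,-3) | Lo/In/c: (1,-2) (-1,-3) | Lo/Out/d: (2,-2) (2,-2) | Lo/Out/c: (2,-2) (2,-2) | Mid/In/d: (2,0) (2,0) | Mid/In/c: (3,-3) (3,-3) | Mid/Out/d: (2,0) (2,0) | Mid/Out/c: (3,-3) (3,-3)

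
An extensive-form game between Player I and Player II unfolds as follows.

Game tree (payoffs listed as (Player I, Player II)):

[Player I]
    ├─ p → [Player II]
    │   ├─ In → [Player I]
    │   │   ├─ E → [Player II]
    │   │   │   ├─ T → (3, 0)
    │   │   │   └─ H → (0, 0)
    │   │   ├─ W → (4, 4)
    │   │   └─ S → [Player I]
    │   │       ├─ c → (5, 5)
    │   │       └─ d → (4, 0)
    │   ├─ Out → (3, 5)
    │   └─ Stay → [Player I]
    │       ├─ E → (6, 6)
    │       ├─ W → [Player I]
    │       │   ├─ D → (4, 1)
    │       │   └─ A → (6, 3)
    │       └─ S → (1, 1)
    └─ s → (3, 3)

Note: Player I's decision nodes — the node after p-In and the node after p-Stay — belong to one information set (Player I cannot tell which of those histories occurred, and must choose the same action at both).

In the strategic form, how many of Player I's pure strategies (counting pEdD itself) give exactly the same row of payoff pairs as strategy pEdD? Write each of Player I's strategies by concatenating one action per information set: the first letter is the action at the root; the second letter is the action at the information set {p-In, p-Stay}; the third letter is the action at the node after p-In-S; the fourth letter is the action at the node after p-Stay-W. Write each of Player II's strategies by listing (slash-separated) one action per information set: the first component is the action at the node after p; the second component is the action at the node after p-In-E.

Row for pEdD (columns In/T, In/H, Out/T, Out/H, Stay/T, Stay/H): (3,0) (0,0) (3,5) (3,5) (6,6) (6,6).
Under pEdD, Player I's choice at the node after p-In-S and at the node after p-Stay-W can never be reached regardless of what Player II does, so varying those choices leaves every outcome unchanged.
Holding the reachable choices fixed and varying the unreachable ones freely already gives 2 × 2 = 4 equivalent strategies.
No other strategy reproduces this row, so those 4 are the full class: pEcD, pEcA, pEdD, pEdA.

4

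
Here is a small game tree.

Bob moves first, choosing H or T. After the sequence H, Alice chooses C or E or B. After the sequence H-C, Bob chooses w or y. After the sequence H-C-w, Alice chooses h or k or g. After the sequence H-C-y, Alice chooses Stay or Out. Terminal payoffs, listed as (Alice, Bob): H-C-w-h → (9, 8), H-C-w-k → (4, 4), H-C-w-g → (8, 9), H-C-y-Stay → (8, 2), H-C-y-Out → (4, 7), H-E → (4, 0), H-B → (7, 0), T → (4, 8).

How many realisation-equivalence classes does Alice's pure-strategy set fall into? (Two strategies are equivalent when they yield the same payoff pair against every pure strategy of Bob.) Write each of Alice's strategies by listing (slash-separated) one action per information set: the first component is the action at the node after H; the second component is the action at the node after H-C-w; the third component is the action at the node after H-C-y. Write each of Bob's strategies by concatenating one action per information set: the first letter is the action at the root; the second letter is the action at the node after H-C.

Alice has 18 pure strategies: C/h/Stay, C/h/Out, C/k/Stay, C/k/Out, C/g/Stay, C/g/Out, E/h/Stay, E/h/Out, E/k/Stay, E/k/Out, E/g/Stay, E/g/Out, B/h/Stay, B/h/Out, B/k/Stay, B/k/Out, B/g/Stay, B/g/Out. Columns: Hw, Hy, Tw, Ty.
{C/h/Stay} → row (9,8) (8,2) (4,8) (4,8)
{C/h/Out} → row (9,8) (4,7) (4,8) (4,8)
{C/k/Stay} → row (4,4) (8,2) (4,8) (4,8)
{C/k/Out} → row (4,4) (4,7) (4,8) (4,8)
{C/g/Stay} → row (8,9) (8,2) (4,8) (4,8)
{C/g/Out} → row (8,9) (4,7) (4,8) (4,8)
{E/h/Stay, E/h/Out, E/k/Stay, E/k/Out, E/g/Stay, E/g/Out} → row (4,0) (4,0) (4,8) (4,8)
{B/h/Stay, B/h/Out, B/k/Stay, B/k/Out, B/g/Stay, B/g/Out} → row (7,0) (7,0) (4,8) (4,8)
That's 8 distinct rows out of 18 strategies.

8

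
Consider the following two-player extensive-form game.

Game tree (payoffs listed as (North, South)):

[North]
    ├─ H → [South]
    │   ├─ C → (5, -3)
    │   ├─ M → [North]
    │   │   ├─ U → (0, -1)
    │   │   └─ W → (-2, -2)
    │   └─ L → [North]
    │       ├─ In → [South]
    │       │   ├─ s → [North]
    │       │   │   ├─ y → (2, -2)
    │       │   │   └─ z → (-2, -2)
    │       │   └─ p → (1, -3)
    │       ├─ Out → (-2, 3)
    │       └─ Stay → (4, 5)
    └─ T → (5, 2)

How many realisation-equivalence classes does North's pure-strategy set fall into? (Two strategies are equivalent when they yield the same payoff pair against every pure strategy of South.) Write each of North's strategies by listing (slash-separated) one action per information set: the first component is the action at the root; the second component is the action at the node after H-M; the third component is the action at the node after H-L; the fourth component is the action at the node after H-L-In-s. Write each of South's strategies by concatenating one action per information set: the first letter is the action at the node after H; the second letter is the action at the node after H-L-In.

North has 24 pure strategies: H/U/In/y, H/U/In/z, H/U/Out/y, H/U/Out/z, H/U/Stay/y, H/U/Stay/z, H/W/In/y, H/W/In/z, H/W/Out/y, H/W/Out/z, H/W/Stay/y, H/W/Stay/z, T/U/In/y, T/U/In/z, T/U/Out/y, T/U/Out/z, T/U/Stay/y, T/U/Stay/z, T/W/In/y, T/W/In/z, T/W/Out/y, T/W/Out/z, T/W/Stay/y, T/W/Stay/z. Columns: Cs, Cp, Ms, Mp, Ls, Lp.
{H/U/In/y} → row (5,-3) (5,-3) (0,-1) (0,-1) (2,-2) (1,-3)
{H/U/In/z} → row (5,-3) (5,-3) (0,-1) (0,-1) (-2,-2) (1,-3)
{H/U/Out/y, H/U/Out/z} → row (5,-3) (5,-3) (0,-1) (0,-1) (-2,3) (-2,3)
{H/U/Stay/y, H/U/Stay/z} → row (5,-3) (5,-3) (0,-1) (0,-1) (4,5) (4,5)
{H/W/In/y} → row (5,-3) (5,-3) (-2,-2) (-2,-2) (2,-2) (1,-3)
{H/W/In/z} → row (5,-3) (5,-3) (-2,-2) (-2,-2) (-2,-2) (1,-3)
{H/W/Out/y, H/W/Out/z} → row (5,-3) (5,-3) (-2,-2) (-2,-2) (-2,3) (-2,3)
{H/W/Stay/y, H/W/Stay/z} → row (5,-3) (5,-3) (-2,-2) (-2,-2) (4,5) (4,5)
{T/U/In/y, T/U/In/z, T/U/Out/y, T/U/Out/z, T/U/Stay/y, T/U/Stay/z, T/W/In/y, T/W/In/z, T/W/Out/y, T/W/Out/z, T/W/Stay/y, T/W/Stay/z} → row (5,2) (5,2) (5,2) (5,2) (5,2) (5,2)
That's 9 distinct rows out of 24 strategies.

9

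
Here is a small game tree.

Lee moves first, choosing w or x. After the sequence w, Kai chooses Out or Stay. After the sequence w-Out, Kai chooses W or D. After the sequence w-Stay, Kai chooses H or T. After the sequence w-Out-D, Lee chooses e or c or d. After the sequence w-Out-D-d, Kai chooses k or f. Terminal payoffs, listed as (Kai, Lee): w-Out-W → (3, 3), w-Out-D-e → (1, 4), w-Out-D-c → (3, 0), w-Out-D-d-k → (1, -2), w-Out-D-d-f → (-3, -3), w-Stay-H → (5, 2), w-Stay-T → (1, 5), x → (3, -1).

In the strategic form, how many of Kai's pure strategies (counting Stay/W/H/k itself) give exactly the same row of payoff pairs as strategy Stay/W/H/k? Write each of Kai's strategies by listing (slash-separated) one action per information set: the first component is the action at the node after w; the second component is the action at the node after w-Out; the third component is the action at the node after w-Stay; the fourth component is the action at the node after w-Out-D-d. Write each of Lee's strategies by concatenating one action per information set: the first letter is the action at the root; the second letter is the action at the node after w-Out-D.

Row for Stay/W/H/k (columns we, wc, wd, xe, xc, xd): (5,2) (5,2) (5,2) (3,-1) (3,-1) (3,-1).
Under Stay/W/H/k, Kai's choice at the node after w-Out and at the node after w-Out-D-d can never be reached regardless of what Lee does, so varying those choices leaves every outcome unchanged.
Holding the reachable choices fixed and varying the unreachable ones freely already gives 2 × 2 = 4 equivalent strategies.
No other strategy reproduces this row, so those 4 are the full class: Stay/W/H/k, Stay/W/H/f, Stay/D/H/k, Stay/D/H/f.

4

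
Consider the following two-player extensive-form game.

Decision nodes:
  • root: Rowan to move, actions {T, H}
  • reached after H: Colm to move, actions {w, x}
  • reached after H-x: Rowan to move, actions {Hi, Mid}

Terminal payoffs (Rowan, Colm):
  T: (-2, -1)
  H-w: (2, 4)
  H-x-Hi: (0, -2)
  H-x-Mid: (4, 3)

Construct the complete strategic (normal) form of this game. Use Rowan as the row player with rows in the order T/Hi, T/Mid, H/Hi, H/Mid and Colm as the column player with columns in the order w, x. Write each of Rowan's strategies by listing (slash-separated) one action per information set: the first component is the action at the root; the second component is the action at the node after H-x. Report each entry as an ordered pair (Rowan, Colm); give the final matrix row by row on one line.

T/Hi: (-2,-1) (-2,-1) | T/Mid: (-2,-1) (-2,-1) | H/Hi: (2,4) (0,-2) | H/Mid: (2,4) (4,3)

             w        x
 T/Hi  (-2,-1)  (-2,-1)
T/Mid  (-2,-1)  (-2,-1)
 H/Hi    (2,4)   (0,-2)
H/Mid    (2,4)    (4,3)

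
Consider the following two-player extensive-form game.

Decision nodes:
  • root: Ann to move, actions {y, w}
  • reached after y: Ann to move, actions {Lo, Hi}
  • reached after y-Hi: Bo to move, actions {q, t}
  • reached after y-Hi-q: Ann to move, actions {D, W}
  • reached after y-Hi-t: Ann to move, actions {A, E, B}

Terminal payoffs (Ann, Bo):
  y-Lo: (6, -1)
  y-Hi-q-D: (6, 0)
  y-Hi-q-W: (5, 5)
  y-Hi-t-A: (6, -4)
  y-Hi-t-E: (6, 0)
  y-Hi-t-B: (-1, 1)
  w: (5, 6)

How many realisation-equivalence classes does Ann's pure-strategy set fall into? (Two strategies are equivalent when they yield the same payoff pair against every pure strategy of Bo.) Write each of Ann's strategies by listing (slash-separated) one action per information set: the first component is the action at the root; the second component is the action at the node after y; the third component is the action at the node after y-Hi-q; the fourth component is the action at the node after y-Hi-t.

8

Ann has 24 pure strategies: y/Lo/D/A, y/Lo/D/E, y/Lo/D/B, y/Lo/W/A, y/Lo/W/E, y/Lo/W/B, y/Hi/D/A, y/Hi/D/E, y/Hi/D/B, y/Hi/W/A, y/Hi/W/E, y/Hi/W/B, w/Lo/D/A, w/Lo/D/E, w/Lo/D/B, w/Lo/W/A, w/Lo/W/E, w/Lo/W/B, w/Hi/D/A, w/Hi/D/E, w/Hi/D/B, w/Hi/W/A, w/Hi/W/E, w/Hi/W/B. Columns: q, t.
{y/Lo/D/A, y/Lo/D/E, y/Lo/D/B, y/Lo/W/A, y/Lo/W/E, y/Lo/W/B} → row (6,-1) (6,-1)
{y/Hi/D/A} → row (6,0) (6,-4)
{y/Hi/D/E} → row (6,0) (6,0)
{y/Hi/D/B} → row (6,0) (-1,1)
{y/Hi/W/A} → row (5,5) (6,-4)
{y/Hi/W/E} → row (5,5) (6,0)
{y/Hi/W/B} → row (5,5) (-1,1)
{w/Lo/D/A, w/Lo/D/E, w/Lo/D/B, w/Lo/W/A, w/Lo/W/E, w/Lo/W/B, w/Hi/D/A, w/Hi/D/E, w/Hi/D/B, w/Hi/W/A, w/Hi/W/E, w/Hi/W/B} → row (5,6) (5,6)
That's 8 distinct rows out of 24 strategies.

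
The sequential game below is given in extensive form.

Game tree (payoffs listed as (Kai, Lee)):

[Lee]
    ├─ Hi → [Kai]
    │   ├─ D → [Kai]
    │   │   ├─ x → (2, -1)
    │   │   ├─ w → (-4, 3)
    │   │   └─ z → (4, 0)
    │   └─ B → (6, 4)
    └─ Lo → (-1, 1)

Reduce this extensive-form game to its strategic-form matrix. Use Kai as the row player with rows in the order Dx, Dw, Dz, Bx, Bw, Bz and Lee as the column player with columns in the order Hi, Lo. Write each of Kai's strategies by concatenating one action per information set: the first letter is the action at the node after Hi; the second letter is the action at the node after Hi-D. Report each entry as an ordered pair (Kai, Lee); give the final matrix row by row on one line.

Row Dx: Hi→(2,-1), Lo→(-1,1)
Row Dw: Hi→(-4,3), Lo→(-1,1)
Row Dz: Hi→(4,0), Lo→(-1,1)
Row Bx: Hi→(6,4), Lo→(-1,1)
Row Bw: Hi→(6,4), Lo→(-1,1)
Row Bz: Hi→(6,4), Lo→(-1,1)

Dx: (2,-1) (-1,1) | Dw: (-4,3) (-1,1) | Dz: (4,0) (-1,1) | Bx: (6,4) (-1,1) | Bw: (6,4) (-1,1) | Bz: (6,4) (-1,1)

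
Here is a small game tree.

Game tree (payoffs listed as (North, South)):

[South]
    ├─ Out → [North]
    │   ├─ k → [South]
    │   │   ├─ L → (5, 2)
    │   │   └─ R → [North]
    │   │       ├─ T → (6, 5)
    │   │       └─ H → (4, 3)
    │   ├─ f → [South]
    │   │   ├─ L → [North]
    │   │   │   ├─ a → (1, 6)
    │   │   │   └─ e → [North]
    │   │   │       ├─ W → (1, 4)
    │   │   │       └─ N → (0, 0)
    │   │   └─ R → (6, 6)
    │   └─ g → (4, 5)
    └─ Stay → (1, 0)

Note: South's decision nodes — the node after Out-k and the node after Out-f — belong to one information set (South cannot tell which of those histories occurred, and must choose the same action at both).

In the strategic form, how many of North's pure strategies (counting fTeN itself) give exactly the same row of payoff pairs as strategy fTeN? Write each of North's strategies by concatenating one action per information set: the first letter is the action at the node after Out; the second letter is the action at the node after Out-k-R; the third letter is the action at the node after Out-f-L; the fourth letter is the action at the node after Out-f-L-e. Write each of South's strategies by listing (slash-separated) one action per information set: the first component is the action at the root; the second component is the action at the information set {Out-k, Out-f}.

2

Row for fTeN (columns Out/L, Out/R, Stay/L, Stay/R): (0,0) (6,6) (1,0) (1,0).
Under fTeN, North's choice at the node after Out-k-R can never be reached regardless of what South does, so varying those choices leaves every outcome unchanged.
Holding the reachable choices fixed and varying the unreachable one freely already gives 2 equivalent strategies.
No other strategy reproduces this row, so those 2 are the full class: fTeN, fHeN.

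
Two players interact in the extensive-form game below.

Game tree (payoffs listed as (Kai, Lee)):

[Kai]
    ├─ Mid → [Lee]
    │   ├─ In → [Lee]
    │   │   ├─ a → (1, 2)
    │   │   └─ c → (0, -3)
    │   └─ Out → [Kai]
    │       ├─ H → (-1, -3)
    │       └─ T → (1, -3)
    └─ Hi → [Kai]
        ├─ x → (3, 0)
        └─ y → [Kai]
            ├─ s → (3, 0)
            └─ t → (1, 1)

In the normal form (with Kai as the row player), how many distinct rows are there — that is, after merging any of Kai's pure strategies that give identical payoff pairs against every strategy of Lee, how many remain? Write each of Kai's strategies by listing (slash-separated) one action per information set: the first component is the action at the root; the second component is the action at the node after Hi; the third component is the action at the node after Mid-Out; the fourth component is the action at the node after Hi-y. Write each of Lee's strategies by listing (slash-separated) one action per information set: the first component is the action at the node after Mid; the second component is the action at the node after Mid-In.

4

Kai has 16 pure strategies: Mid/x/H/s, Mid/x/H/t, Mid/x/T/s, Mid/x/T/t, Mid/y/H/s, Mid/y/H/t, Mid/y/T/s, Mid/y/T/t, Hi/x/H/s, Hi/x/H/t, Hi/x/T/s, Hi/x/T/t, Hi/y/H/s, Hi/y/H/t, Hi/y/T/s, Hi/y/T/t. Columns: In/a, In/c, Out/a, Out/c.
{Mid/x/H/s, Mid/x/H/t, Mid/y/H/s, Mid/y/H/t} → row (1,2) (0,-3) (-1,-3) (-1,-3)
{Mid/x/T/s, Mid/x/T/t, Mid/y/T/s, Mid/y/T/t} → row (1,2) (0,-3) (1,-3) (1,-3)
{Hi/x/H/s, Hi/x/H/t, Hi/x/T/s, Hi/x/T/t, Hi/y/H/s, Hi/y/T/s} → row (3,0) (3,0) (3,0) (3,0)
{Hi/y/H/t, Hi/y/T/t} → row (1,1) (1,1) (1,1) (1,1)
That's 4 distinct rows out of 16 strategies.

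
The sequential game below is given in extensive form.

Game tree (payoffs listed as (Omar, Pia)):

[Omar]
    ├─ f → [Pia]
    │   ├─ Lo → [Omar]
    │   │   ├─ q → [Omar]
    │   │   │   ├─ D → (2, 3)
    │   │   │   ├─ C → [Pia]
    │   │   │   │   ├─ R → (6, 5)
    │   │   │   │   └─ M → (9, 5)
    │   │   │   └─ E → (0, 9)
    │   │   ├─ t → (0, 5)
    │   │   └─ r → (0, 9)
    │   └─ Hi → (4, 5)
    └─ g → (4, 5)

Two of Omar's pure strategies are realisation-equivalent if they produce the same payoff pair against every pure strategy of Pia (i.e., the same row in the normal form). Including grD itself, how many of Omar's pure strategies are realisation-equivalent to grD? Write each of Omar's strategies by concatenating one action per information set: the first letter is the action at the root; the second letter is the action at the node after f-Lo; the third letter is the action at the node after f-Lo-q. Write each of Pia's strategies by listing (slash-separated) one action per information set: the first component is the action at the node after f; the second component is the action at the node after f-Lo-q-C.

9

Row for grD (columns Lo/R, Lo/M, Hi/R, Hi/M): (4,5) (4,5) (4,5) (4,5).
Under grD, Omar's choice at the node after f-Lo and at the node after f-Lo-q can never be reached regardless of what Pia does, so varying those choices leaves every outcome unchanged.
Holding the reachable choices fixed and varying the unreachable ones freely already gives 3 × 3 = 9 equivalent strategies.
No other strategy reproduces this row, so those 9 are the full class: gqD, gqC, gqE, gtD, gtC, gtE, grD, grC, grE.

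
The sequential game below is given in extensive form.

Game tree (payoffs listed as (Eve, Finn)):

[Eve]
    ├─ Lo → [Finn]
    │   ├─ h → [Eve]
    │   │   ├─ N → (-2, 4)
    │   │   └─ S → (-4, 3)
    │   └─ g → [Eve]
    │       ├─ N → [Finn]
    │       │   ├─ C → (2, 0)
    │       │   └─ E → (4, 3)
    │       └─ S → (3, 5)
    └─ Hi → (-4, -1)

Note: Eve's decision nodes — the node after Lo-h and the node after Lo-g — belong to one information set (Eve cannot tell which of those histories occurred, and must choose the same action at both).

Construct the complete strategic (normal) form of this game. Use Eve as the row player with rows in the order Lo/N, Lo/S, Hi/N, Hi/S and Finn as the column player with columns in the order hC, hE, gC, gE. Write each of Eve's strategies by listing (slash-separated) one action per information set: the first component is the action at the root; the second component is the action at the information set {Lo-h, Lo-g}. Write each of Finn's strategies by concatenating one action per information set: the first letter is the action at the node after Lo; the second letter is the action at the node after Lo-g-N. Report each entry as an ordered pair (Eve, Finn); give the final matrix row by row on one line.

           hC       hE       gC       gE
Lo/N   (-2,4)   (-2,4)    (2,0)    (4,3)
Lo/S   (-4,3)   (-4,3)    (3,5)    (3,5)
Hi/N  (-4,-1)  (-4,-1)  (-4,-1)  (-4,-1)
Hi/S  (-4,-1)  (-4,-1)  (-4,-1)  (-4,-1)

Lo/N: (-2,4) (-2,4) (2,0) (4,3) | Lo/S: (-4,3) (-4,3) (3,5) (3,5) | Hi/N: (-4,-1) (-4,-1) (-4,-1) (-4,-1) | Hi/S: (-4,-1) (-4,-1) (-4,-1) (-4,-1)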